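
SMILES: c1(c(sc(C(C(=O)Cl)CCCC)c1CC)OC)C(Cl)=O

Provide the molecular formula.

C14H18Cl2O3S

Heavy atoms from the SMILES: 14 C, 2 Cl, 3 O, 1 S.
Implicit hydrogens by atom environment:
  4 × C: 2 H each → 8
  4 × C (aromatic): no H
  3 × C: 3 H each → 9
  3 × O: no H
  2 × C: no H
  2 × Cl: no H
  1 × C: 1 H
  1 × S (aromatic): no H
  Total hydrogens = 18.
Molecular formula: C14H18Cl2O3S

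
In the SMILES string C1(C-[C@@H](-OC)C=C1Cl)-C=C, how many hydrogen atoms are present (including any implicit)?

11

Hydrogens are implicit in SMILES; fill each atom to its normal valence:
  4 × C: 1 H each → 4
  2 × C: 2 H each → 4
  1 × C: 3 H
  1 × C: no H
  1 × Cl: no H
  1 × O: no H
  Total hydrogens = 11.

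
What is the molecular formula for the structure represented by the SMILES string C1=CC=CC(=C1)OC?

C7H8O

Heavy atoms from the SMILES: 7 C, 1 O.
Implicit hydrogens by atom environment:
  5 × C (aromatic): 1 H each → 5
  1 × C: 3 H
  1 × C (aromatic): no H
  1 × O: no H
  Total hydrogens = 8.
Molecular formula: C7H8O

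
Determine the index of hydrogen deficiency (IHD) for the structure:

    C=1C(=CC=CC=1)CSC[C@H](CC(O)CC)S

Molecular formula from the SMILES: C13H20OS2.
DoU = (2C + 2 + N − H − X)/2 = (2·13 + 2 + 0 − 20 − 0)/2 = 8/2 = 4.
(Structurally: 1 ring(s) + 3 π bond(s) = 4.)

4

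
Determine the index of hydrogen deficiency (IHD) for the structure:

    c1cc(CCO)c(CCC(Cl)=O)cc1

Molecular formula from the SMILES: C11H13ClO2.
DoU = (2C + 2 + N − H − X)/2 = (2·11 + 2 + 0 − 13 − 1)/2 = 10/2 = 5.
(Structurally: 1 ring(s) + 4 π bond(s) = 5.)

5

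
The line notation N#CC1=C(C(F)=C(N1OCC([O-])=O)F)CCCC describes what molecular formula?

C11H11F2N2O3-

Heavy atoms from the SMILES: 11 C, 2 F, 2 N, 3 O.
Implicit hydrogens by atom environment:
  4 × C: 2 H each → 8
  4 × C (aromatic): no H
  2 × C: no H
  2 × F: no H
  2 × O: no H
  1 × C: 3 H
  1 × N (aromatic): no H
  1 × N: no H
  1 × O (charge -1): no H
  Total hydrogens = 11.
Net charge -1.
Molecular formula: C11H11F2N2O3-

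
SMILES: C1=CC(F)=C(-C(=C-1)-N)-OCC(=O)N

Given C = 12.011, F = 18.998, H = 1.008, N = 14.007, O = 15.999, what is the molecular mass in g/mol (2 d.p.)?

184.17

Molecular formula: C8H9FN2O2.
M = 8×12.011 + 1×18.998 + 9×1.008 + 2×14.007 + 2×15.999 = 184.17 g/mol.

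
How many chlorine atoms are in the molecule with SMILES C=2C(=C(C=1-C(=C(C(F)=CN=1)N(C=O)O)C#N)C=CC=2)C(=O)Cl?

1

The symbol for chlorine appears 1 time in the SMILES.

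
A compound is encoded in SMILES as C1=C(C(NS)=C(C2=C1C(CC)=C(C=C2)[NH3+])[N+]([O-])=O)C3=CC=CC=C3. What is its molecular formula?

C18H18N3O2S+

Heavy atoms from the SMILES: 18 C, 3 N, 2 O, 1 S.
Implicit hydrogens by atom environment:
  8 × C (aromatic): 1 H each → 8
  8 × C (aromatic): no H
  1 × C: 3 H
  1 × C: 2 H
  1 × N (charge +1): 3 H
  1 × N: 1 H
  1 × N (charge +1): no H
  1 × O: no H
  1 × O (charge -1): no H
  1 × S: 1 H
  Total hydrogens = 18.
Net charge +1.
Molecular formula: C18H18N3O2S+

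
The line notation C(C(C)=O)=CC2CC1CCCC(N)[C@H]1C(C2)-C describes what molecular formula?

Heavy atoms from the SMILES: 15 C, 1 N, 1 O.
Implicit hydrogens by atom environment:
  7 × C: 1 H each → 7
  5 × C: 2 H each → 10
  2 × C: 3 H each → 6
  1 × C: no H
  1 × N: 2 H
  1 × O: no H
  Total hydrogens = 25.
Molecular formula: C15H25NO

C15H25NO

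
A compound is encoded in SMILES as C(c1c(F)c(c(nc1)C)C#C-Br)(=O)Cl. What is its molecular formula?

C9H4BrClFNO

Heavy atoms from the SMILES: 1 Br, 9 C, 1 Cl, 1 F, 1 N, 1 O.
Implicit hydrogens by atom environment:
  4 × C (aromatic): no H
  3 × C: no H
  1 × Br: no H
  1 × C: 3 H
  1 × C (aromatic): 1 H
  1 × Cl: no H
  1 × F: no H
  1 × N (aromatic): no H
  1 × O: no H
  Total hydrogens = 4.
Molecular formula: C9H4BrClFNO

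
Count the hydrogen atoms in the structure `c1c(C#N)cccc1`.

5

Hydrogens are implicit in SMILES; fill each atom to its normal valence:
  5 × C (aromatic): 1 H each → 5
  1 × C (aromatic): no H
  1 × C: no H
  1 × N: no H
  Total hydrogens = 5.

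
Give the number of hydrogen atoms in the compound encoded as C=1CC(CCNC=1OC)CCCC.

21

Hydrogens are implicit in SMILES; fill each atom to its normal valence:
  6 × C: 2 H each → 12
  2 × C: 3 H each → 6
  2 × C: 1 H each → 2
  1 × C: no H
  1 × N: 1 H
  1 × O: no H
  Total hydrogens = 21.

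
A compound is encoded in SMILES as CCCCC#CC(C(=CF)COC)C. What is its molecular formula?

Heavy atoms from the SMILES: 12 C, 1 F, 1 O.
Implicit hydrogens by atom environment:
  4 × C: 2 H each → 8
  3 × C: 3 H each → 9
  3 × C: no H
  2 × C: 1 H each → 2
  1 × F: no H
  1 × O: no H
  Total hydrogens = 19.
Molecular formula: C12H19FO

C12H19FO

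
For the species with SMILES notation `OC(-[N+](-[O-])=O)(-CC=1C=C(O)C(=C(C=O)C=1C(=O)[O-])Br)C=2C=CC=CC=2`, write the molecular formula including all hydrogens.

C16H11BrNO7-

Heavy atoms from the SMILES: 1 Br, 16 C, 1 N, 7 O.
Implicit hydrogens by atom environment:
  6 × C (aromatic): 1 H each → 6
  6 × C (aromatic): no H
  3 × O: no H
  2 × C: no H
  2 × O: 1 H each → 2
  2 × O (charge -1): no H
  1 × Br: no H
  1 × C: 2 H
  1 × C: 1 H
  1 × N (charge +1): no H
  Total hydrogens = 11.
Net charge -1.
Molecular formula: C16H11BrNO7-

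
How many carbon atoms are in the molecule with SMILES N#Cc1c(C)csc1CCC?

9

The symbol for carbon appears 9 times in the SMILES. Lowercase c denotes aromatic carbon and counts toward C.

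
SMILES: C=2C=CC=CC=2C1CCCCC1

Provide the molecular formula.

Heavy atoms from the SMILES: 12 C.
Implicit hydrogens by atom environment:
  5 × C: 2 H each → 10
  5 × C (aromatic): 1 H each → 5
  1 × C: 1 H
  1 × C (aromatic): no H
  Total hydrogens = 16.
Molecular formula: C12H16

C12H16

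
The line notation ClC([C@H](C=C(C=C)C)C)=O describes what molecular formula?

C8H11ClO

Heavy atoms from the SMILES: 8 C, 1 Cl, 1 O.
Implicit hydrogens by atom environment:
  3 × C: 1 H each → 3
  2 × C: 3 H each → 6
  2 × C: no H
  1 × C: 2 H
  1 × Cl: no H
  1 × O: no H
  Total hydrogens = 11.
Molecular formula: C8H11ClO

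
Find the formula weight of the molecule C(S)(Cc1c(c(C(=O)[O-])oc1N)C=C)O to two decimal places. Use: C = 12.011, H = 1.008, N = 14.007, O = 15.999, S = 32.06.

Molecular formula: C9H10NO4S-.
M = 9×12.011 + 10×1.008 + 1×14.007 + 4×15.999 + 1×32.06 = 228.24 g/mol.

228.24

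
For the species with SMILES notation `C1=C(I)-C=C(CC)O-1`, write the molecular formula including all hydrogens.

Heavy atoms from the SMILES: 6 C, 1 I, 1 O.
Implicit hydrogens by atom environment:
  2 × C (aromatic): 1 H each → 2
  2 × C (aromatic): no H
  1 × C: 3 H
  1 × C: 2 H
  1 × I: no H
  1 × O (aromatic): no H
  Total hydrogens = 7.
Molecular formula: C6H7IO

C6H7IO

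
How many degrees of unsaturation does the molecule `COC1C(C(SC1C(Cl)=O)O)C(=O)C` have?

3

Molecular formula from the SMILES: C8H11ClO4S.
DoU = (2C + 2 + N − H − X)/2 = (2·8 + 2 + 0 − 11 − 1)/2 = 6/2 = 3.
(Structurally: 1 ring(s) + 2 π bond(s) = 3.)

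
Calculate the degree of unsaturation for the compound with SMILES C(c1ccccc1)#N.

6

Molecular formula from the SMILES: C7H5N.
DoU = (2C + 2 + N − H − X)/2 = (2·7 + 2 + 1 − 5 − 0)/2 = 12/2 = 6.
(Structurally: 1 ring(s) + 5 π bond(s) = 6.)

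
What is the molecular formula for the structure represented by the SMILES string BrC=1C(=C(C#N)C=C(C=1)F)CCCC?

Heavy atoms from the SMILES: 1 Br, 11 C, 1 F, 1 N.
Implicit hydrogens by atom environment:
  4 × C (aromatic): no H
  3 × C: 2 H each → 6
  2 × C (aromatic): 1 H each → 2
  1 × Br: no H
  1 × C: 3 H
  1 × C: no H
  1 × F: no H
  1 × N: no H
  Total hydrogens = 11.
Molecular formula: C11H11BrFN

C11H11BrFN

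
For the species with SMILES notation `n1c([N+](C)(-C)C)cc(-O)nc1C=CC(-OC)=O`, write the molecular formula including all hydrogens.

Heavy atoms from the SMILES: 11 C, 3 N, 3 O.
Implicit hydrogens by atom environment:
  4 × C: 3 H each → 12
  3 × C (aromatic): no H
  2 × C: 1 H each → 2
  2 × N (aromatic): no H
  2 × O: no H
  1 × C (aromatic): 1 H
  1 × C: no H
  1 × N (charge +1): no H
  1 × O: 1 H
  Total hydrogens = 16.
Net charge +1.
Molecular formula: C11H16N3O3+

C11H16N3O3+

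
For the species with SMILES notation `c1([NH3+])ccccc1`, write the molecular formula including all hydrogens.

Heavy atoms from the SMILES: 6 C, 1 N.
Implicit hydrogens by atom environment:
  5 × C (aromatic): 1 H each → 5
  1 × C (aromatic): no H
  1 × N (charge +1): 3 H
  Total hydrogens = 8.
Net charge +1.
Molecular formula: C6H8N+

C6H8N+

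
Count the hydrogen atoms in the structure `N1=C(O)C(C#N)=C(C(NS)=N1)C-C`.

Hydrogens are implicit in SMILES; fill each atom to its normal valence:
  4 × C (aromatic): no H
  2 × N (aromatic): no H
  1 × C: 3 H
  1 × C: 2 H
  1 × C: no H
  1 × N: 1 H
  1 × N: no H
  1 × O: 1 H
  1 × S: 1 H
  Total hydrogens = 8.

8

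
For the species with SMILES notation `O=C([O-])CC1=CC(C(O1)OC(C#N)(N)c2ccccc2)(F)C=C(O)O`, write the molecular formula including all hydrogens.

Heavy atoms from the SMILES: 16 C, 1 F, 2 N, 6 O.
Implicit hydrogens by atom environment:
  6 × C: no H
  5 × C (aromatic): 1 H each → 5
  3 × C: 1 H each → 3
  3 × O: no H
  2 × O: 1 H each → 2
  1 × C: 2 H
  1 × C (aromatic): no H
  1 × F: no H
  1 × N: 2 H
  1 × N: no H
  1 × O (charge -1): no H
  Total hydrogens = 14.
Net charge -1.
Molecular formula: C16H14FN2O6-

C16H14FN2O6-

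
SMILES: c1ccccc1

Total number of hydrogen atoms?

6

Hydrogens are implicit in SMILES; fill each atom to its normal valence:
  6 × C (aromatic): 1 H each → 6
  Total hydrogens = 6.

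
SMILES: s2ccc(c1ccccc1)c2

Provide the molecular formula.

C10H8S

Heavy atoms from the SMILES: 10 C, 1 S.
Implicit hydrogens by atom environment:
  8 × C (aromatic): 1 H each → 8
  2 × C (aromatic): no H
  1 × S (aromatic): no H
  Total hydrogens = 8.
Molecular formula: C10H8S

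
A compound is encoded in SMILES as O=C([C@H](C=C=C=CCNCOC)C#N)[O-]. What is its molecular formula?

Heavy atoms from the SMILES: 10 C, 2 N, 3 O.
Implicit hydrogens by atom environment:
  4 × C: no H
  3 × C: 1 H each → 3
  2 × C: 2 H each → 4
  2 × O: no H
  1 × C: 3 H
  1 × N: 1 H
  1 × N: no H
  1 × O (charge -1): no H
  Total hydrogens = 11.
Net charge -1.
Molecular formula: C10H11N2O3-

C10H11N2O3-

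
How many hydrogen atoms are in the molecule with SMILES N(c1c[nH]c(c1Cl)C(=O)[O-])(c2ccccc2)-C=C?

Hydrogens are implicit in SMILES; fill each atom to its normal valence:
  6 × C (aromatic): 1 H each → 6
  4 × C (aromatic): no H
  1 × C: 2 H
  1 × C: 1 H
  1 × C: no H
  1 × Cl: no H
  1 × N (aromatic): 1 H
  1 × N: no H
  1 × O: no H
  1 × O (charge -1): no H
  Total hydrogens = 10.

10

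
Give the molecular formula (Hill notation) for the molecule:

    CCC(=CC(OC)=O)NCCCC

Heavy atoms from the SMILES: 10 C, 1 N, 2 O.
Implicit hydrogens by atom environment:
  4 × C: 2 H each → 8
  3 × C: 3 H each → 9
  2 × C: no H
  2 × O: no H
  1 × C: 1 H
  1 × N: 1 H
  Total hydrogens = 19.
Molecular formula: C10H19NO2

C10H19NO2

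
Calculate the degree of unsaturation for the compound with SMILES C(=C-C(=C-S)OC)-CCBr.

2

Molecular formula from the SMILES: C7H11BrOS.
DoU = (2C + 2 + N − H − X)/2 = (2·7 + 2 + 0 − 11 − 1)/2 = 4/2 = 2.
(Structurally: 0 ring(s) + 2 π bond(s) = 2.)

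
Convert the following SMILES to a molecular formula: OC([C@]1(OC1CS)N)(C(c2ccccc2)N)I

C11H15IN2O2S

Heavy atoms from the SMILES: 11 C, 1 I, 2 N, 2 O, 1 S.
Implicit hydrogens by atom environment:
  5 × C (aromatic): 1 H each → 5
  2 × C: 1 H each → 2
  2 × C: no H
  2 × N: 2 H each → 4
  1 × C: 2 H
  1 × C (aromatic): no H
  1 × I: no H
  1 × O: 1 H
  1 × O: no H
  1 × S: 1 H
  Total hydrogens = 15.
Molecular formula: C11H15IN2O2S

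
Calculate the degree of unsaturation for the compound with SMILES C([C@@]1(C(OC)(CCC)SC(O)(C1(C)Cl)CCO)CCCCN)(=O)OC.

Molecular formula from the SMILES: C17H32ClNO5S.
DoU = (2C + 2 + N − H − X)/2 = (2·17 + 2 + 1 − 32 − 1)/2 = 4/2 = 2.
(Structurally: 1 ring(s) + 1 π bond(s) = 2.)

2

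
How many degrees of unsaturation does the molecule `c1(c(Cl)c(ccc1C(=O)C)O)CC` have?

Molecular formula from the SMILES: C10H11ClO2.
DoU = (2C + 2 + N − H − X)/2 = (2·10 + 2 + 0 − 11 − 1)/2 = 10/2 = 5.
(Structurally: 1 ring(s) + 4 π bond(s) = 5.)

5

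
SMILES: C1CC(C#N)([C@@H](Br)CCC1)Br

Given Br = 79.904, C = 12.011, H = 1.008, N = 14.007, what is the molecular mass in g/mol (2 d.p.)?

Molecular formula: C8H11Br2N.
M = 2×79.904 + 8×12.011 + 11×1.008 + 1×14.007 = 280.99 g/mol.

280.99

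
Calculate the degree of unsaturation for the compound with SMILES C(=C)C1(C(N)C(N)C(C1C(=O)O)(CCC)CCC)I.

Molecular formula from the SMILES: C14H25IN2O2.
DoU = (2C + 2 + N − H − X)/2 = (2·14 + 2 + 2 − 25 − 1)/2 = 6/2 = 3.
(Structurally: 1 ring(s) + 2 π bond(s) = 3.)

3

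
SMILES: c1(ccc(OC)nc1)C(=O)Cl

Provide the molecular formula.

Heavy atoms from the SMILES: 7 C, 1 Cl, 1 N, 2 O.
Implicit hydrogens by atom environment:
  3 × C (aromatic): 1 H each → 3
  2 × C (aromatic): no H
  2 × O: no H
  1 × C: 3 H
  1 × C: no H
  1 × Cl: no H
  1 × N (aromatic): no H
  Total hydrogens = 6.
Molecular formula: C7H6ClNO2

C7H6ClNO2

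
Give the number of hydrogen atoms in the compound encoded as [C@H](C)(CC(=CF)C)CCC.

Hydrogens are implicit in SMILES; fill each atom to its normal valence:
  3 × C: 3 H each → 9
  3 × C: 2 H each → 6
  2 × C: 1 H each → 2
  1 × C: no H
  1 × F: no H
  Total hydrogens = 17.

17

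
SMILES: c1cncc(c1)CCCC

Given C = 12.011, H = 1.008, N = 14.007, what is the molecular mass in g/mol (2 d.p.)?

Molecular formula: C9H13N.
M = 9×12.011 + 13×1.008 + 1×14.007 = 135.21 g/mol.

135.21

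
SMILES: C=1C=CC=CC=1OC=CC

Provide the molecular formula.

C9H10O

Heavy atoms from the SMILES: 9 C, 1 O.
Implicit hydrogens by atom environment:
  5 × C (aromatic): 1 H each → 5
  2 × C: 1 H each → 2
  1 × C: 3 H
  1 × C (aromatic): no H
  1 × O: no H
  Total hydrogens = 10.
Molecular formula: C9H10O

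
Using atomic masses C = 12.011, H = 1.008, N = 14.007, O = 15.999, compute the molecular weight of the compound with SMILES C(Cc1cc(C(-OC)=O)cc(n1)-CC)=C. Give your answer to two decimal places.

Molecular formula: C12H15NO2.
M = 12×12.011 + 15×1.008 + 1×14.007 + 2×15.999 = 205.26 g/mol.

205.26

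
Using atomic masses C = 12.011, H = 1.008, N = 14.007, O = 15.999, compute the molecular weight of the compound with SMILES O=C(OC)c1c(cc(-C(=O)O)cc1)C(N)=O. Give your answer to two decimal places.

223.18

Molecular formula: C10H9NO5.
M = 10×12.011 + 9×1.008 + 1×14.007 + 5×15.999 = 223.18 g/mol.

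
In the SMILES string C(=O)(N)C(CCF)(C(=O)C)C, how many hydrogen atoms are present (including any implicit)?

Hydrogens are implicit in SMILES; fill each atom to its normal valence:
  3 × C: no H
  2 × C: 3 H each → 6
  2 × C: 2 H each → 4
  2 × O: no H
  1 × F: no H
  1 × N: 2 H
  Total hydrogens = 12.

12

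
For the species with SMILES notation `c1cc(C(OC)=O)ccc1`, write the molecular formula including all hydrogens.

Heavy atoms from the SMILES: 8 C, 2 O.
Implicit hydrogens by atom environment:
  5 × C (aromatic): 1 H each → 5
  2 × O: no H
  1 × C: 3 H
  1 × C (aromatic): no H
  1 × C: no H
  Total hydrogens = 8.
Molecular formula: C8H8O2

C8H8O2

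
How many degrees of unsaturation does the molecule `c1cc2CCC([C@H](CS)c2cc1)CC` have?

5

Molecular formula from the SMILES: C13H18S.
DoU = (2C + 2 + N − H − X)/2 = (2·13 + 2 + 0 − 18 − 0)/2 = 10/2 = 5.
(Structurally: 2 ring(s) + 3 π bond(s) = 5.)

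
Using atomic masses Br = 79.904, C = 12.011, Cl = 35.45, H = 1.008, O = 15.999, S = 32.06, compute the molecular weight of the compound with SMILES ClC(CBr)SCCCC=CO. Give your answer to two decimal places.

Molecular formula: C7H12BrClOS.
M = 1×79.904 + 7×12.011 + 1×35.45 + 12×1.008 + 1×15.999 + 1×32.06 = 259.59 g/mol.

259.59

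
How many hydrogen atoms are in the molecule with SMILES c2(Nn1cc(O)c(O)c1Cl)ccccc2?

9

Hydrogens are implicit in SMILES; fill each atom to its normal valence:
  6 × C (aromatic): 1 H each → 6
  4 × C (aromatic): no H
  2 × O: 1 H each → 2
  1 × Cl: no H
  1 × N: 1 H
  1 × N (aromatic): no H
  Total hydrogens = 9.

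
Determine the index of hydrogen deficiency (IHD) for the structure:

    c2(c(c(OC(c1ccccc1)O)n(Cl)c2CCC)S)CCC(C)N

7

Molecular formula from the SMILES: C18H25ClN2O2S.
DoU = (2C + 2 + N − H − X)/2 = (2·18 + 2 + 2 − 25 − 1)/2 = 14/2 = 7.
(Structurally: 2 ring(s) + 5 π bond(s) = 7.)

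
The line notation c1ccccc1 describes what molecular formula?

C6H6

Heavy atoms from the SMILES: 6 C.
Implicit hydrogens by atom environment:
  6 × C (aromatic): 1 H each → 6
  Total hydrogens = 6.
Molecular formula: C6H6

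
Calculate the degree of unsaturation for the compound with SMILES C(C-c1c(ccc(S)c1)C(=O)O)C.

5

Molecular formula from the SMILES: C10H12O2S.
DoU = (2C + 2 + N − H − X)/2 = (2·10 + 2 + 0 − 12 − 0)/2 = 10/2 = 5.
(Structurally: 1 ring(s) + 4 π bond(s) = 5.)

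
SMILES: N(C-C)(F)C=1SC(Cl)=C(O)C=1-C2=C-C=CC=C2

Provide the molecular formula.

Heavy atoms from the SMILES: 12 C, 1 Cl, 1 F, 1 N, 1 O, 1 S.
Implicit hydrogens by atom environment:
  5 × C (aromatic): 1 H each → 5
  5 × C (aromatic): no H
  1 × C: 3 H
  1 × C: 2 H
  1 × Cl: no H
  1 × F: no H
  1 × N: no H
  1 × O: 1 H
  1 × S (aromatic): no H
  Total hydrogens = 11.
Molecular formula: C12H11ClFNOS

C12H11ClFNOS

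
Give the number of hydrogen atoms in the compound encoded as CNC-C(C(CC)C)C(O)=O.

Hydrogens are implicit in SMILES; fill each atom to its normal valence:
  3 × C: 3 H each → 9
  2 × C: 2 H each → 4
  2 × C: 1 H each → 2
  1 × C: no H
  1 × N: 1 H
  1 × O: 1 H
  1 × O: no H
  Total hydrogens = 17.

17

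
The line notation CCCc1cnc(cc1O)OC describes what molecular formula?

C9H13NO2

Heavy atoms from the SMILES: 9 C, 1 N, 2 O.
Implicit hydrogens by atom environment:
  3 × C (aromatic): no H
  2 × C: 3 H each → 6
  2 × C: 2 H each → 4
  2 × C (aromatic): 1 H each → 2
  1 × N (aromatic): no H
  1 × O: 1 H
  1 × O: no H
  Total hydrogens = 13.
Molecular formula: C9H13NO2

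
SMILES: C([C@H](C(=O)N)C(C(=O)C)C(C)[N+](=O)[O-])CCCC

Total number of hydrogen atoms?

22

Hydrogens are implicit in SMILES; fill each atom to its normal valence:
  4 × C: 2 H each → 8
  3 × C: 3 H each → 9
  3 × C: 1 H each → 3
  3 × O: no H
  2 × C: no H
  1 × N: 2 H
  1 × N (charge +1): no H
  1 × O (charge -1): no H
  Total hydrogens = 22.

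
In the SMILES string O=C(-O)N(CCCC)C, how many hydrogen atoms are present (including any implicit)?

Hydrogens are implicit in SMILES; fill each atom to its normal valence:
  3 × C: 2 H each → 6
  2 × C: 3 H each → 6
  1 × C: no H
  1 × N: no H
  1 × O: 1 H
  1 × O: no H
  Total hydrogens = 13.

13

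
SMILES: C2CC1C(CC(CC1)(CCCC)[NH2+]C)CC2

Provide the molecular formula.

Heavy atoms from the SMILES: 15 C, 1 N.
Implicit hydrogens by atom environment:
  10 × C: 2 H each → 20
  2 × C: 3 H each → 6
  2 × C: 1 H each → 2
  1 × C: no H
  1 × N (charge +1): 2 H
  Total hydrogens = 30.
Net charge +1.
Molecular formula: C15H30N+

C15H30N+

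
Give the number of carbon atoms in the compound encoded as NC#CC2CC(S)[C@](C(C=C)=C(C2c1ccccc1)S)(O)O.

The symbol for carbon appears 17 times in the SMILES. Lowercase c denotes aromatic carbon and counts toward C.

17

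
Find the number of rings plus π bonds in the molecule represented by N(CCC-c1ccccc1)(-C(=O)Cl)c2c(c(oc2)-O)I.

8

Molecular formula from the SMILES: C14H13ClINO3.
DoU = (2C + 2 + N − H − X)/2 = (2·14 + 2 + 1 − 13 − 2)/2 = 16/2 = 8.
(Structurally: 2 ring(s) + 6 π bond(s) = 8.)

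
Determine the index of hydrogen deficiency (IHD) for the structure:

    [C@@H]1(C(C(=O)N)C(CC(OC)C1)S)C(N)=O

Molecular formula from the SMILES: C9H16N2O3S.
DoU = (2C + 2 + N − H − X)/2 = (2·9 + 2 + 2 − 16 − 0)/2 = 6/2 = 3.
(Structurally: 1 ring(s) + 2 π bond(s) = 3.)

3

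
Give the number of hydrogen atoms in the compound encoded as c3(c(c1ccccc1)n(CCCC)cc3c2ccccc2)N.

22

Hydrogens are implicit in SMILES; fill each atom to its normal valence:
  11 × C (aromatic): 1 H each → 11
  5 × C (aromatic): no H
  3 × C: 2 H each → 6
  1 × C: 3 H
  1 × N: 2 H
  1 × N (aromatic): no H
  Total hydrogens = 22.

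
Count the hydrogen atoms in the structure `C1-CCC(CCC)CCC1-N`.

21

Hydrogens are implicit in SMILES; fill each atom to its normal valence:
  7 × C: 2 H each → 14
  2 × C: 1 H each → 2
  1 × C: 3 H
  1 × N: 2 H
  Total hydrogens = 21.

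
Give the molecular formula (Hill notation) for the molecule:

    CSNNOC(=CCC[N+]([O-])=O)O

Heavy atoms from the SMILES: 5 C, 3 N, 4 O, 1 S.
Implicit hydrogens by atom environment:
  2 × C: 2 H each → 4
  2 × N: 1 H each → 2
  2 × O: no H
  1 × C: 3 H
  1 × C: 1 H
  1 × C: no H
  1 × N (charge +1): no H
  1 × O: 1 H
  1 × O (charge -1): no H
  1 × S: no H
  Total hydrogens = 11.
Molecular formula: C5H11N3O4S

C5H11N3O4S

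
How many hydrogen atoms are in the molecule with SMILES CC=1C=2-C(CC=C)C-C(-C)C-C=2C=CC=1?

20

Hydrogens are implicit in SMILES; fill each atom to its normal valence:
  4 × C: 2 H each → 8
  3 × C (aromatic): 1 H each → 3
  3 × C: 1 H each → 3
  3 × C (aromatic): no H
  2 × C: 3 H each → 6
  Total hydrogens = 20.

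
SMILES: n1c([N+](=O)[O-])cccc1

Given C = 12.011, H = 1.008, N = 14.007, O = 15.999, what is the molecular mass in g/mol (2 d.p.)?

Molecular formula: C5H4N2O2.
M = 5×12.011 + 4×1.008 + 2×14.007 + 2×15.999 = 124.10 g/mol.

124.10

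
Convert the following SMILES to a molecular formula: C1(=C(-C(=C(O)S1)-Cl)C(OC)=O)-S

Heavy atoms from the SMILES: 6 C, 1 Cl, 3 O, 2 S.
Implicit hydrogens by atom environment:
  4 × C (aromatic): no H
  2 × O: no H
  1 × C: 3 H
  1 × C: no H
  1 × Cl: no H
  1 × O: 1 H
  1 × S: 1 H
  1 × S (aromatic): no H
  Total hydrogens = 5.
Molecular formula: C6H5ClO3S2

C6H5ClO3S2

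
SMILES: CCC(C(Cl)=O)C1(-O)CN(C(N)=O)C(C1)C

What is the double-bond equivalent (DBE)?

3

Molecular formula from the SMILES: C10H17ClN2O3.
DoU = (2C + 2 + N − H − X)/2 = (2·10 + 2 + 2 − 17 − 1)/2 = 6/2 = 3.
(Structurally: 1 ring(s) + 2 π bond(s) = 3.)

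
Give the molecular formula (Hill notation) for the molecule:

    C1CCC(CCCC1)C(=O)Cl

C9H15ClO

Heavy atoms from the SMILES: 9 C, 1 Cl, 1 O.
Implicit hydrogens by atom environment:
  7 × C: 2 H each → 14
  1 × C: 1 H
  1 × C: no H
  1 × Cl: no H
  1 × O: no H
  Total hydrogens = 15.
Molecular formula: C9H15ClO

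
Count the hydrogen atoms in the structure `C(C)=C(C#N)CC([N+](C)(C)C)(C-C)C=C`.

23

Hydrogens are implicit in SMILES; fill each atom to its normal valence:
  5 × C: 3 H each → 15
  3 × C: 2 H each → 6
  3 × C: no H
  2 × C: 1 H each → 2
  1 × N: no H
  1 × N (charge +1): no H
  Total hydrogens = 23.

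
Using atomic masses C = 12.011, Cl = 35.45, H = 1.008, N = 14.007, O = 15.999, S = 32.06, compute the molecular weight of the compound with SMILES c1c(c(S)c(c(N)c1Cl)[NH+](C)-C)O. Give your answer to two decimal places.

219.71

Molecular formula: C8H12ClN2OS+.
M = 8×12.011 + 1×35.45 + 12×1.008 + 2×14.007 + 1×15.999 + 1×32.06 = 219.71 g/mol.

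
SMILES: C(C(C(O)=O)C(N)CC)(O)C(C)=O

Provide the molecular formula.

Heavy atoms from the SMILES: 8 C, 1 N, 4 O.
Implicit hydrogens by atom environment:
  3 × C: 1 H each → 3
  2 × C: 3 H each → 6
  2 × C: no H
  2 × O: 1 H each → 2
  2 × O: no H
  1 × C: 2 H
  1 × N: 2 H
  Total hydrogens = 15.
Molecular formula: C8H15NO4

C8H15NO4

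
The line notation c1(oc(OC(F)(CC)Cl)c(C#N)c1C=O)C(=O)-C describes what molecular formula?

C11H9ClFNO4

Heavy atoms from the SMILES: 11 C, 1 Cl, 1 F, 1 N, 4 O.
Implicit hydrogens by atom environment:
  4 × C (aromatic): no H
  3 × C: no H
  3 × O: no H
  2 × C: 3 H each → 6
  1 × C: 2 H
  1 × C: 1 H
  1 × Cl: no H
  1 × F: no H
  1 × N: no H
  1 × O (aromatic): no H
  Total hydrogens = 9.
Molecular formula: C11H9ClFNO4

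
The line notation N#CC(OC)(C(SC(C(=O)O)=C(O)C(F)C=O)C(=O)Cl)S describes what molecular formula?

Heavy atoms from the SMILES: 10 C, 1 Cl, 1 F, 1 N, 6 O, 2 S.
Implicit hydrogens by atom environment:
  6 × C: no H
  4 × O: no H
  3 × C: 1 H each → 3
  2 × O: 1 H each → 2
  1 × C: 3 H
  1 × Cl: no H
  1 × F: no H
  1 × N: no H
  1 × S: 1 H
  1 × S: no H
  Total hydrogens = 9.
Molecular formula: C10H9ClFNO6S2

C10H9ClFNO6S2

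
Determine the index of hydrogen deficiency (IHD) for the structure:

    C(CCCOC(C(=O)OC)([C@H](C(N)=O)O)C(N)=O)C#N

5

Molecular formula from the SMILES: C11H17N3O6.
DoU = (2C + 2 + N − H − X)/2 = (2·11 + 2 + 3 − 17 − 0)/2 = 10/2 = 5.
(Structurally: 0 ring(s) + 5 π bond(s) = 5.)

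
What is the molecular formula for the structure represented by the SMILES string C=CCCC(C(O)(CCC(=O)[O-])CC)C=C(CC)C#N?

C16H24NO3-

Heavy atoms from the SMILES: 16 C, 1 N, 3 O.
Implicit hydrogens by atom environment:
  7 × C: 2 H each → 14
  4 × C: no H
  3 × C: 1 H each → 3
  2 × C: 3 H each → 6
  1 × N: no H
  1 × O: 1 H
  1 × O: no H
  1 × O (charge -1): no H
  Total hydrogens = 24.
Net charge -1.
Molecular formula: C16H24NO3-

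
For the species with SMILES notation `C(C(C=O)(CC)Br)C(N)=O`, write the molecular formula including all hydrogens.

Heavy atoms from the SMILES: 1 Br, 6 C, 1 N, 2 O.
Implicit hydrogens by atom environment:
  2 × C: 2 H each → 4
  2 × C: no H
  2 × O: no H
  1 × Br: no H
  1 × C: 3 H
  1 × C: 1 H
  1 × N: 2 H
  Total hydrogens = 10.
Molecular formula: C6H10BrNO2

C6H10BrNO2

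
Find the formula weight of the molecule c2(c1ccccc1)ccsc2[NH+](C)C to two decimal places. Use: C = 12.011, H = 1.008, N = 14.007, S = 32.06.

204.31

Molecular formula: C12H14NS+.
M = 12×12.011 + 14×1.008 + 1×14.007 + 1×32.06 = 204.31 g/mol.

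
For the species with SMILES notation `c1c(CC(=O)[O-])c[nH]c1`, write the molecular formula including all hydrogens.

Heavy atoms from the SMILES: 6 C, 1 N, 2 O.
Implicit hydrogens by atom environment:
  3 × C (aromatic): 1 H each → 3
  1 × C: 2 H
  1 × C (aromatic): no H
  1 × C: no H
  1 × N (aromatic): 1 H
  1 × O: no H
  1 × O (charge -1): no H
  Total hydrogens = 6.
Net charge -1.
Molecular formula: C6H6NO2-

C6H6NO2-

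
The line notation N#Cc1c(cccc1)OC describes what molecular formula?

C8H7NO

Heavy atoms from the SMILES: 8 C, 1 N, 1 O.
Implicit hydrogens by atom environment:
  4 × C (aromatic): 1 H each → 4
  2 × C (aromatic): no H
  1 × C: 3 H
  1 × C: no H
  1 × N: no H
  1 × O: no H
  Total hydrogens = 7.
Molecular formula: C8H7NO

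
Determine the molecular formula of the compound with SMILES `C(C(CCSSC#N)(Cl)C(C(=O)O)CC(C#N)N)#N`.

Heavy atoms from the SMILES: 10 C, 1 Cl, 4 N, 2 O, 2 S.
Implicit hydrogens by atom environment:
  5 × C: no H
  3 × C: 2 H each → 6
  3 × N: no H
  2 × C: 1 H each → 2
  2 × S: no H
  1 × Cl: no H
  1 × N: 2 H
  1 × O: 1 H
  1 × O: no H
  Total hydrogens = 11.
Molecular formula: C10H11ClN4O2S2

C10H11ClN4O2S2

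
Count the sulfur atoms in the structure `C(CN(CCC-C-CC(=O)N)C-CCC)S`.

The symbol for sulfur appears 1 time in the SMILES.

1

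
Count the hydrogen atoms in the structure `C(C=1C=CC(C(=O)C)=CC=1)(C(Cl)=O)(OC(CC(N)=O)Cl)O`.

Hydrogens are implicit in SMILES; fill each atom to its normal valence:
  4 × C (aromatic): 1 H each → 4
  4 × C: no H
  4 × O: no H
  2 × C (aromatic): no H
  2 × Cl: no H
  1 × C: 3 H
  1 × C: 2 H
  1 × C: 1 H
  1 × N: 2 H
  1 × O: 1 H
  Total hydrogens = 13.

13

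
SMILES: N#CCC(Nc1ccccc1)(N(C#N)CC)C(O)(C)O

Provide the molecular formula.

Heavy atoms from the SMILES: 14 C, 4 N, 2 O.
Implicit hydrogens by atom environment:
  5 × C (aromatic): 1 H each → 5
  4 × C: no H
  3 × N: no H
  2 × C: 3 H each → 6
  2 × C: 2 H each → 4
  2 × O: 1 H each → 2
  1 × C (aromatic): no H
  1 × N: 1 H
  Total hydrogens = 18.
Molecular formula: C14H18N4O2

C14H18N4O2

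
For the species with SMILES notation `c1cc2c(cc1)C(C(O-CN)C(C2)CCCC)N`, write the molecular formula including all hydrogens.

Heavy atoms from the SMILES: 15 C, 2 N, 1 O.
Implicit hydrogens by atom environment:
  5 × C: 2 H each → 10
  4 × C (aromatic): 1 H each → 4
  3 × C: 1 H each → 3
  2 × C (aromatic): no H
  2 × N: 2 H each → 4
  1 × C: 3 H
  1 × O: no H
  Total hydrogens = 24.
Molecular formula: C15H24N2O

C15H24N2O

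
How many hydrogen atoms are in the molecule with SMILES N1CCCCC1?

Hydrogens are implicit in SMILES; fill each atom to its normal valence:
  5 × C: 2 H each → 10
  1 × N: 1 H
  Total hydrogens = 11.

11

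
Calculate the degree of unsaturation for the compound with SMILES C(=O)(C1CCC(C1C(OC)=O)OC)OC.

3

Molecular formula from the SMILES: C10H16O5.
DoU = (2C + 2 + N − H − X)/2 = (2·10 + 2 + 0 − 16 − 0)/2 = 6/2 = 3.
(Structurally: 1 ring(s) + 2 π bond(s) = 3.)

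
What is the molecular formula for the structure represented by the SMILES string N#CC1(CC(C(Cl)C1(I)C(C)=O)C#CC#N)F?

Heavy atoms from the SMILES: 11 C, 1 Cl, 1 F, 1 I, 2 N, 1 O.
Implicit hydrogens by atom environment:
  7 × C: no H
  2 × C: 1 H each → 2
  2 × N: no H
  1 × C: 3 H
  1 × C: 2 H
  1 × Cl: no H
  1 × F: no H
  1 × I: no H
  1 × O: no H
  Total hydrogens = 7.
Molecular formula: C11H7ClFIN2O

C11H7ClFIN2O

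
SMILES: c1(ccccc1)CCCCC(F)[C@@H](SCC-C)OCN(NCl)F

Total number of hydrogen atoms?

25

Hydrogens are implicit in SMILES; fill each atom to its normal valence:
  7 × C: 2 H each → 14
  5 × C (aromatic): 1 H each → 5
  2 × C: 1 H each → 2
  2 × F: no H
  1 × C: 3 H
  1 × C (aromatic): no H
  1 × Cl: no H
  1 × N: 1 H
  1 × N: no H
  1 × O: no H
  1 × S: no H
  Total hydrogens = 25.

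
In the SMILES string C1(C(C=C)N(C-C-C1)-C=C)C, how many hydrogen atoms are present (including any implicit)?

17

Hydrogens are implicit in SMILES; fill each atom to its normal valence:
  5 × C: 2 H each → 10
  4 × C: 1 H each → 4
  1 × C: 3 H
  1 × N: no H
  Total hydrogens = 17.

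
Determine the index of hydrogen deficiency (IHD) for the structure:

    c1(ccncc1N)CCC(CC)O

4

Molecular formula from the SMILES: C10H16N2O.
DoU = (2C + 2 + N − H − X)/2 = (2·10 + 2 + 2 − 16 − 0)/2 = 8/2 = 4.
(Structurally: 1 ring(s) + 3 π bond(s) = 4.)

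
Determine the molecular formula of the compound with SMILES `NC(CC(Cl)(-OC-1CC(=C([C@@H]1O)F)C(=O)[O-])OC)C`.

Heavy atoms from the SMILES: 11 C, 1 Cl, 1 F, 1 N, 5 O.
Implicit hydrogens by atom environment:
  4 × C: no H
  3 × C: 1 H each → 3
  3 × O: no H
  2 × C: 3 H each → 6
  2 × C: 2 H each → 4
  1 × Cl: no H
  1 × F: no H
  1 × N: 2 H
  1 × O: 1 H
  1 × O (charge -1): no H
  Total hydrogens = 16.
Net charge -1.
Molecular formula: C11H16ClFNO5-

C11H16ClFNO5-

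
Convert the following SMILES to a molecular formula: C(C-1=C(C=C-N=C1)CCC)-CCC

Heavy atoms from the SMILES: 12 C, 1 N.
Implicit hydrogens by atom environment:
  5 × C: 2 H each → 10
  3 × C (aromatic): 1 H each → 3
  2 × C: 3 H each → 6
  2 × C (aromatic): no H
  1 × N (aromatic): no H
  Total hydrogens = 19.
Molecular formula: C12H19N

C12H19N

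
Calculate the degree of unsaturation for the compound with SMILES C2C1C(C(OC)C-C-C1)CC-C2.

Molecular formula from the SMILES: C11H20O.
DoU = (2C + 2 + N − H − X)/2 = (2·11 + 2 + 0 − 20 − 0)/2 = 4/2 = 2.
(Structurally: 2 ring(s) + 0 π bond(s) = 2.)

2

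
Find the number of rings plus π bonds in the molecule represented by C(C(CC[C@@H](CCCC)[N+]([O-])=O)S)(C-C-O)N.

Molecular formula from the SMILES: C11H24N2O3S.
DoU = (2C + 2 + N − H − X)/2 = (2·11 + 2 + 2 − 24 − 0)/2 = 2/2 = 1.
(Structurally: 0 ring(s) + 1 π bond(s) = 1.)

1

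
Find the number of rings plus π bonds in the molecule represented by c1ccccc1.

4

Molecular formula from the SMILES: C6H6.
DoU = (2C + 2 + N − H − X)/2 = (2·6 + 2 + 0 − 6 − 0)/2 = 8/2 = 4.
(Structurally: 1 ring(s) + 3 π bond(s) = 4.)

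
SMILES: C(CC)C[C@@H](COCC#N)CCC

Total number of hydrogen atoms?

21

Hydrogens are implicit in SMILES; fill each atom to its normal valence:
  7 × C: 2 H each → 14
  2 × C: 3 H each → 6
  1 × C: 1 H
  1 × C: no H
  1 × N: no H
  1 × O: no H
  Total hydrogens = 21.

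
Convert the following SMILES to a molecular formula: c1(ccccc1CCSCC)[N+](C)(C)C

C13H22NS+

Heavy atoms from the SMILES: 13 C, 1 N, 1 S.
Implicit hydrogens by atom environment:
  4 × C: 3 H each → 12
  4 × C (aromatic): 1 H each → 4
  3 × C: 2 H each → 6
  2 × C (aromatic): no H
  1 × N (charge +1): no H
  1 × S: no H
  Total hydrogens = 22.
Net charge +1.
Molecular formula: C13H22NS+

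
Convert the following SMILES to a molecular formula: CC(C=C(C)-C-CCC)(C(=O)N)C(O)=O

Heavy atoms from the SMILES: 11 C, 1 N, 3 O.
Implicit hydrogens by atom environment:
  4 × C: no H
  3 × C: 3 H each → 9
  3 × C: 2 H each → 6
  2 × O: no H
  1 × C: 1 H
  1 × N: 2 H
  1 × O: 1 H
  Total hydrogens = 19.
Molecular formula: C11H19NO3

C11H19NO3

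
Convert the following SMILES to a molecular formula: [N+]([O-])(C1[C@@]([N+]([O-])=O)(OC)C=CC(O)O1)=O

C6H8N2O7

Heavy atoms from the SMILES: 6 C, 2 N, 7 O.
Implicit hydrogens by atom environment:
  4 × C: 1 H each → 4
  4 × O: no H
  2 × N (charge +1): no H
  2 × O (charge -1): no H
  1 × C: 3 H
  1 × C: no H
  1 × O: 1 H
  Total hydrogens = 8.
Molecular formula: C6H8N2O7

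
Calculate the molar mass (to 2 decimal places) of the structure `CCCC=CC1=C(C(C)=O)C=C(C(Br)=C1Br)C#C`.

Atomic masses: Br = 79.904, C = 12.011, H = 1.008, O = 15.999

Molecular formula: C15H14Br2O.
M = 2×79.904 + 15×12.011 + 14×1.008 + 1×15.999 = 370.08 g/mol.

370.08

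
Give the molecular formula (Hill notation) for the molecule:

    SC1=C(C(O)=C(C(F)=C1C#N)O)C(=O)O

Heavy atoms from the SMILES: 8 C, 1 F, 1 N, 4 O, 1 S.
Implicit hydrogens by atom environment:
  6 × C (aromatic): no H
  3 × O: 1 H each → 3
  2 × C: no H
  1 × F: no H
  1 × N: no H
  1 × O: no H
  1 × S: 1 H
  Total hydrogens = 4.
Molecular formula: C8H4FNO4S

C8H4FNO4S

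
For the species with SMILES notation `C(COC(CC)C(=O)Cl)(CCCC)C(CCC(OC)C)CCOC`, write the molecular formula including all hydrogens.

C19H37ClO4

Heavy atoms from the SMILES: 19 C, 1 Cl, 4 O.
Implicit hydrogens by atom environment:
  9 × C: 2 H each → 18
  5 × C: 3 H each → 15
  4 × C: 1 H each → 4
  4 × O: no H
  1 × C: no H
  1 × Cl: no H
  Total hydrogens = 37.
Molecular formula: C19H37ClO4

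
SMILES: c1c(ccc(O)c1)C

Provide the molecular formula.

C7H8O

Heavy atoms from the SMILES: 7 C, 1 O.
Implicit hydrogens by atom environment:
  4 × C (aromatic): 1 H each → 4
  2 × C (aromatic): no H
  1 × C: 3 H
  1 × O: 1 H
  Total hydrogens = 8.
Molecular formula: C7H8O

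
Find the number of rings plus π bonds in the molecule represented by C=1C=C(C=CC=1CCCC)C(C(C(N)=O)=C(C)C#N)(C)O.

8

Molecular formula from the SMILES: C17H22N2O2.
DoU = (2C + 2 + N − H − X)/2 = (2·17 + 2 + 2 − 22 − 0)/2 = 16/2 = 8.
(Structurally: 1 ring(s) + 7 π bond(s) = 8.)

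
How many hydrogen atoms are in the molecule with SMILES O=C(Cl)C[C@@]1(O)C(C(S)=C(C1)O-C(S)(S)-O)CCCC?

19

Hydrogens are implicit in SMILES; fill each atom to its normal valence:
  5 × C: 2 H each → 10
  5 × C: no H
  3 × S: 1 H each → 3
  2 × O: 1 H each → 2
  2 × O: no H
  1 × C: 3 H
  1 × C: 1 H
  1 × Cl: no H
  Total hydrogens = 19.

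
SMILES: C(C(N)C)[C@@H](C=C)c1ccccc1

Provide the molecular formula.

C12H17N

Heavy atoms from the SMILES: 12 C, 1 N.
Implicit hydrogens by atom environment:
  5 × C (aromatic): 1 H each → 5
  3 × C: 1 H each → 3
  2 × C: 2 H each → 4
  1 × C: 3 H
  1 × C (aromatic): no H
  1 × N: 2 H
  Total hydrogens = 17.
Molecular formula: C12H17N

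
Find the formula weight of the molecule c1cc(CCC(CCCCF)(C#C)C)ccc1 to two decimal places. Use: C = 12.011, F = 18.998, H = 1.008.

232.34

Molecular formula: C16H21F.
M = 16×12.011 + 1×18.998 + 21×1.008 = 232.34 g/mol.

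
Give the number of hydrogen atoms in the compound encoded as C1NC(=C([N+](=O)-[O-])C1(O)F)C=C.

7

Hydrogens are implicit in SMILES; fill each atom to its normal valence:
  3 × C: no H
  2 × C: 2 H each → 4
  1 × C: 1 H
  1 × F: no H
  1 × N: 1 H
  1 × N (charge +1): no H
  1 × O: 1 H
  1 × O: no H
  1 × O (charge -1): no H
  Total hydrogens = 7.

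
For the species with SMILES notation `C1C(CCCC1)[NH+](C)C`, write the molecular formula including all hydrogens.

Heavy atoms from the SMILES: 8 C, 1 N.
Implicit hydrogens by atom environment:
  5 × C: 2 H each → 10
  2 × C: 3 H each → 6
  1 × C: 1 H
  1 × N (charge +1): 1 H
  Total hydrogens = 18.
Net charge +1.
Molecular formula: C8H18N+

C8H18N+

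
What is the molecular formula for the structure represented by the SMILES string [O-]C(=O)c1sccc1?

C5H3O2S-

Heavy atoms from the SMILES: 5 C, 2 O, 1 S.
Implicit hydrogens by atom environment:
  3 × C (aromatic): 1 H each → 3
  1 × C (aromatic): no H
  1 × C: no H
  1 × O: no H
  1 × O (charge -1): no H
  1 × S (aromatic): no H
  Total hydrogens = 3.
Net charge -1.
Molecular formula: C5H3O2S-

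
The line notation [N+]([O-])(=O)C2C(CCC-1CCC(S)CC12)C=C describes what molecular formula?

Heavy atoms from the SMILES: 12 C, 1 N, 2 O, 1 S.
Implicit hydrogens by atom environment:
  6 × C: 2 H each → 12
  6 × C: 1 H each → 6
  1 × N (charge +1): no H
  1 × O: no H
  1 × O (charge -1): no H
  1 × S: 1 H
  Total hydrogens = 19.
Molecular formula: C12H19NO2S

C12H19NO2S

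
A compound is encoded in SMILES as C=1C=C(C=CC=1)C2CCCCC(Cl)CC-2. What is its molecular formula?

C14H19Cl

Heavy atoms from the SMILES: 14 C, 1 Cl.
Implicit hydrogens by atom environment:
  6 × C: 2 H each → 12
  5 × C (aromatic): 1 H each → 5
  2 × C: 1 H each → 2
  1 × C (aromatic): no H
  1 × Cl: no H
  Total hydrogens = 19.
Molecular formula: C14H19Cl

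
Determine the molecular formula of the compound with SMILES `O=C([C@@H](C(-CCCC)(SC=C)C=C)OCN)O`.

Heavy atoms from the SMILES: 12 C, 1 N, 3 O, 1 S.
Implicit hydrogens by atom environment:
  6 × C: 2 H each → 12
  3 × C: 1 H each → 3
  2 × C: no H
  2 × O: no H
  1 × C: 3 H
  1 × N: 2 H
  1 × O: 1 H
  1 × S: no H
  Total hydrogens = 21.
Molecular formula: C12H21NO3S

C12H21NO3S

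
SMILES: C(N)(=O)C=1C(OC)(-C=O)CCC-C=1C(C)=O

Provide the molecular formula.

C11H15NO4

Heavy atoms from the SMILES: 11 C, 1 N, 4 O.
Implicit hydrogens by atom environment:
  5 × C: no H
  4 × O: no H
  3 × C: 2 H each → 6
  2 × C: 3 H each → 6
  1 × C: 1 H
  1 × N: 2 H
  Total hydrogens = 15.
Molecular formula: C11H15NO4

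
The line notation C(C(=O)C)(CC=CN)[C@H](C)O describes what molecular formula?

C8H15NO2

Heavy atoms from the SMILES: 8 C, 1 N, 2 O.
Implicit hydrogens by atom environment:
  4 × C: 1 H each → 4
  2 × C: 3 H each → 6
  1 × C: 2 H
  1 × C: no H
  1 × N: 2 H
  1 × O: 1 H
  1 × O: no H
  Total hydrogens = 15.
Molecular formula: C8H15NO2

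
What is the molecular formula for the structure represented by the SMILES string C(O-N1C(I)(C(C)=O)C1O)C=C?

Heavy atoms from the SMILES: 7 C, 1 I, 1 N, 3 O.
Implicit hydrogens by atom environment:
  2 × C: 2 H each → 4
  2 × C: 1 H each → 2
  2 × C: no H
  2 × O: no H
  1 × C: 3 H
  1 × I: no H
  1 × N: no H
  1 × O: 1 H
  Total hydrogens = 10.
Molecular formula: C7H10INO3

C7H10INO3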